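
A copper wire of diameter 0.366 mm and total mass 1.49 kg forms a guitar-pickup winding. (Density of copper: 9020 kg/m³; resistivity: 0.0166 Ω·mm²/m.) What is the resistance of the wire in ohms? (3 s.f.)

248 Ω

ρ = 0.0166 Ω·mm²/m = 1.66×10^-8 Ω·m
A = π(d/2)² = π(1.8300e-04 m)² = 1.0521e-07 m²
L = m/(density·A) = 1.49/(9020×1.0521e-07) = 1570 m
R = ρL/A = (1.66×10^-8)(1570)/(1.0521e-07) = 248 Ω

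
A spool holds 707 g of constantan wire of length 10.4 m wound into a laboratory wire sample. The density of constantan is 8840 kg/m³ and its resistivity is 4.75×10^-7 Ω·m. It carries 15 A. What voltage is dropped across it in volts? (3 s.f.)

9.64 V

A = m/(density·L) = 0.707/(8840×10.4) = 7.6901e-06 m²
R = ρL/A = (4.75×10^-7)(10.4)/(7.6901e-06) = 0.6424 Ω
V = IR = 15 × 0.6424 = 9.64 V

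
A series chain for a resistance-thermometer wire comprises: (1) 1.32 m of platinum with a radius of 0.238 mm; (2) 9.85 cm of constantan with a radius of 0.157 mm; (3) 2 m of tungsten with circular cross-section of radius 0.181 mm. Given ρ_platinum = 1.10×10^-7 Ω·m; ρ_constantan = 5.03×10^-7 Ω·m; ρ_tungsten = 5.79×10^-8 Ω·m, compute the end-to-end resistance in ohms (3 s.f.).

2.58 Ω

Seg 1: A = πr² = π(2.3800e-04 m)² = 1.780e-07 m²
R_1 = (1.10×10^-7)(1.32)/(1.780e-07) = 0.8159 Ω
Seg 2: A = πr² = π(1.5700e-04 m)² = 7.744e-08 m²
R_2 = (5.03×10^-7)(0.0985)/(7.744e-08) = 0.6398 Ω
Seg 3: A = πr² = π(1.8100e-04 m)² = 1.029e-07 m²
R_3 = (5.79×10^-8)(2)/(1.029e-07) = 1.125 Ω
R_total = R_1 + R_2 + R_3 = 2.58 Ω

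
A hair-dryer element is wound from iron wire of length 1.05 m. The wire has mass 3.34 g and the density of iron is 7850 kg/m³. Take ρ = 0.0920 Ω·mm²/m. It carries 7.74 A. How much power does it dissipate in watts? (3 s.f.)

14.3 W

ρ = 0.0920 Ω·mm²/m = 9.20×10^-8 Ω·m
A = m/(density·L) = 0.00334/(7850×1.05) = 4.0522e-07 m²
R = ρL/A = (9.20×10^-8)(1.05)/(4.0522e-07) = 0.2384 Ω
P = I²R = (7.74)² × 0.2384 = 14.3 W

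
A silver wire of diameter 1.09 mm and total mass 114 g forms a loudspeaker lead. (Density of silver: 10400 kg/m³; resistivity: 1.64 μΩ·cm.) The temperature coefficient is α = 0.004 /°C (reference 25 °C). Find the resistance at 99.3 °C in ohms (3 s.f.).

0.268 Ω

ρ = 1.64 μΩ·cm = 1.64×10^-8 Ω·m
A = π(d/2)² = π(5.4500e-04 m)² = 9.3313e-07 m²
L = m/(density·A) = 0.114/(10400×9.3313e-07) = 11.75 m
R = ρL/A = (1.64×10^-8)(11.75)/(9.3313e-07) = 0.2065 Ω
R(99.3 °C) = 0.2065 × (1 + 0.004×74.3) = 0.268 Ω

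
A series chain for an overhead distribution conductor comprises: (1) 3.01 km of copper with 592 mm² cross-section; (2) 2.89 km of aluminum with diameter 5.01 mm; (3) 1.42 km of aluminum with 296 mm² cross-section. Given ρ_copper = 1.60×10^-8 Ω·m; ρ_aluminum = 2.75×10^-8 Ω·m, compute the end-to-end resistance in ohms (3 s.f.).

Seg 1: A = 592 mm² = 5.920e-04 m²
R_1 = (1.60×10^-8)(3010)/(5.920e-04) = 0.08135 Ω
Seg 2: A = π(d/2)² = π(2.5050e-03 m)² = 1.971e-05 m²
R_2 = (2.75×10^-8)(2890)/(1.971e-05) = 4.031 Ω
Seg 3: A = 296 mm² = 2.960e-04 m²
R_3 = (2.75×10^-8)(1420)/(2.960e-04) = 0.1319 Ω
R_total = R_1 + R_2 + R_3 = 4.24 Ω

4.24 Ω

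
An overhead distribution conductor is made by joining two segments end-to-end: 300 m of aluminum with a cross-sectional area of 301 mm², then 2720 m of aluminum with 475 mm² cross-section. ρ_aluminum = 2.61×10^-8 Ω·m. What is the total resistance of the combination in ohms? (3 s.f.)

0.175 Ω

Segment 1: A = 301 mm² = 3.010e-04 m²
R₁ = ρL/A = (2.61×10^-8)(300)/(3.010e-04) = 0.02601 Ω
Segment 2: A = 475 mm² = 4.750e-04 m²
R₂ = (2.61×10^-8)(2720)/(4.750e-04) = 0.1495 Ω
R = R₁ + R₂ = 0.175 Ω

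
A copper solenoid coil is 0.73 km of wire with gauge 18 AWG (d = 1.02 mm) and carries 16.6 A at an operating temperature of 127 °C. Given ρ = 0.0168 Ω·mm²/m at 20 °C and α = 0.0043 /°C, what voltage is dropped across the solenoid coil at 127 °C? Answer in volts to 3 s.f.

ρ = 0.0168 Ω·mm²/m = 1.68×10^-8 Ω·m
A = π(1.02/2 mm)² = π(5.1000e-04 m)² = 8.171e-07 m²
R₍20₎ = ρL/A = (1.68×10^-8)(730)/(8.171e-07) = 15.01 Ω
R₍127₎ = R₍20₎(1 + αΔT) = 15.01 × (1 + 0.0043×107) = 21.91 Ω
V = IR = 16.6 × 21.91 = 364 V

364 V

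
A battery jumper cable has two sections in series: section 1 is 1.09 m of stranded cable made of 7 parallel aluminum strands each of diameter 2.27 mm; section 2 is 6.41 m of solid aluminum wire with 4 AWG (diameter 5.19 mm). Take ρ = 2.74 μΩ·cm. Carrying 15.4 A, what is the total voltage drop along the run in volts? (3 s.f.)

ρ = 2.74 μΩ·cm = 2.74×10^-8 Ω·m
Section 1: A_strand = π(1.1350e-03)² = 4.047e-06 m²; R₁ = ρL/(N·A_s) = (2.74×10^-8)(1.09)/(7×4.047e-06) = 0.001054 Ω
Section 2: A = π(5.19/2 mm)² = π(2.5950e-03 m)² = 2.116e-05 m²
R₂ = (2.74×10^-8)(6.41)/(2.116e-05) = 0.008302 Ω
R = R₁ + R₂ = 0.009356 Ω
V = IR = 15.4 × 0.009356 = 0.144 V

0.144 V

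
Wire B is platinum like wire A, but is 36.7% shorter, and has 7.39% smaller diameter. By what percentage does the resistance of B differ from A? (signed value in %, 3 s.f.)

R ∝ L/d², so R_B/R_A = (1 − 36.7/100) × (1 − 7.39/100)⁻²
= 0.633 × 1.166 = 0.738
(R_B − R_A)/R_A = 0.738 − 1 = -26.2%

-26.2%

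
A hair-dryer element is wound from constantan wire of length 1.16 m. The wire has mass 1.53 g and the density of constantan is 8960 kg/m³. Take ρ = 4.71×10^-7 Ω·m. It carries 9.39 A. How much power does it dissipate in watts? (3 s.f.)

327 W

A = m/(density·L) = 0.00153/(8960×1.16) = 1.4721e-07 m²
R = ρL/A = (4.71×10^-7)(1.16)/(1.4721e-07) = 3.712 Ω
P = I²R = (9.39)² × 3.712 = 327 W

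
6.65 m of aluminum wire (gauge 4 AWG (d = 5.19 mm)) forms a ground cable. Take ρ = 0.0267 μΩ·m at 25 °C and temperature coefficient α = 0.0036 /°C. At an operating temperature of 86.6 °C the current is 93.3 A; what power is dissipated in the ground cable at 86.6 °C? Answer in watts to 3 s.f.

ρ = 0.0267 μΩ·m = 2.67×10^-8 Ω·m
A = π(5.19/2 mm)² = π(2.5950e-03 m)² = 2.116e-05 m²
R₍25₎ = ρL/A = (2.67×10^-8)(6.65)/(2.116e-05) = 0.008393 Ω
R₍86.6₎ = R₍25₎(1 + αΔT) = 0.008393 × (1 + 0.0036×61.6) = 0.01025 Ω
P = I²R = (93.3)² × 0.01025 = 89.3 W

89.3 W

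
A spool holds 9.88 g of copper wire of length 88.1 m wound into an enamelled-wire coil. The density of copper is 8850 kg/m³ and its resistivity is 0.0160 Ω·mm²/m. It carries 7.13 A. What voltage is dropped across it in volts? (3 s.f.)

793 V

ρ = 0.0160 Ω·mm²/m = 1.60×10^-8 Ω·m
A = m/(density·L) = 0.00988/(8850×88.1) = 1.2672e-08 m²
R = ρL/A = (1.60×10^-8)(88.1)/(1.2672e-08) = 111.2 Ω
V = IR = 7.13 × 111.2 = 793 V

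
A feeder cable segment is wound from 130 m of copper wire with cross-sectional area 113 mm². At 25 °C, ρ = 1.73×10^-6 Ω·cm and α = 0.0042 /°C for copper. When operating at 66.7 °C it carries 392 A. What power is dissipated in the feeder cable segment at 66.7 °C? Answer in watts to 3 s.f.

3590 W

ρ = 1.73×10^-6 Ω·cm = 1.73×10^-8 Ω·m
A = 113 mm² = 1.130e-04 m²
R₍25₎ = ρL/A = (1.73×10^-8)(130)/(1.130e-04) = 0.0199 Ω
R₍66.7₎ = R₍25₎(1 + αΔT) = 0.0199 × (1 + 0.0042×41.7) = 0.02339 Ω
P = I²R = (392)² × 0.02339 = 3590 W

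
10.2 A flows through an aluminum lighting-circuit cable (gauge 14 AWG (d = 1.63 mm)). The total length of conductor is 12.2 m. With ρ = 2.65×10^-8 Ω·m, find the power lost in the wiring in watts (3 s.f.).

A = π(1.63/2 mm)² = π(8.1500e-04 m)² = 2.087e-06 m²
R = ρL/A = (2.65×10^-8)(12.2)/(2.087e-06) = 0.1549 Ω
P = I²R = (10.2)² × 0.1549 = 16.1 W

16.1 W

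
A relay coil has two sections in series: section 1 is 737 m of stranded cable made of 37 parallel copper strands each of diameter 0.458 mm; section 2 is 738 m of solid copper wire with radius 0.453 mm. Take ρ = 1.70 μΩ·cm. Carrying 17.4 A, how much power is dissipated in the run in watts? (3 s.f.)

6510 W

ρ = 1.70 μΩ·cm = 1.70×10^-8 Ω·m
Section 1: A_strand = π(2.2900e-04)² = 1.647e-07 m²; R₁ = ρL/(N·A_s) = (1.70×10^-8)(737)/(37×1.647e-07) = 2.055 Ω
Section 2: A = πr² = π(4.5300e-04 m)² = 6.447e-07 m²
R₂ = (1.70×10^-8)(738)/(6.447e-07) = 19.46 Ω
R = R₁ + R₂ = 21.52 Ω
P = I²R = (17.4)² × 21.52 = 6510 W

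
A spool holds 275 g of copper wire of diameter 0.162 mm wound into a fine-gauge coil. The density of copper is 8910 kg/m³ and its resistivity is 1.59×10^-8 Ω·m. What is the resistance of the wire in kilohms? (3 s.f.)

A = π(d/2)² = π(8.1000e-05 m)² = 2.0612e-08 m²
L = m/(density·A) = 0.275/(8910×2.0612e-08) = 1497 m
R = ρL/A = (1.59×10^-8)(1497)/(2.0612e-08) = 1.16 kΩ

1.16 kΩ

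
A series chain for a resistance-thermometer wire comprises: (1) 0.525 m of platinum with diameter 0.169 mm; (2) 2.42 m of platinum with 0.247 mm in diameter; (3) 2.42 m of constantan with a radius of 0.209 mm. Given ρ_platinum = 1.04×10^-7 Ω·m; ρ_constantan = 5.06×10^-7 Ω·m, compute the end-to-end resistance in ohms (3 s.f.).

16.6 Ω

Seg 1: A = π(d/2)² = π(8.4500e-05 m)² = 2.243e-08 m²
R_1 = (1.04×10^-7)(0.525)/(2.243e-08) = 2.434 Ω
Seg 2: A = π(d/2)² = π(1.2350e-04 m)² = 4.792e-08 m²
R_2 = (1.04×10^-7)(2.42)/(4.792e-08) = 5.252 Ω
Seg 3: A = πr² = π(2.0900e-04 m)² = 1.372e-07 m²
R_3 = (5.06×10^-7)(2.42)/(1.372e-07) = 8.923 Ω
R_total = R_1 + R_2 + R_3 = 16.6 Ω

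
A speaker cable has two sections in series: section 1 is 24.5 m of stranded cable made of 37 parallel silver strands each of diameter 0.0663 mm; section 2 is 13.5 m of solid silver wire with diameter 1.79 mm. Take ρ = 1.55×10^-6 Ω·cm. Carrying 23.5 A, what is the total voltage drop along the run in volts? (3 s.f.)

ρ = 1.55×10^-6 Ω·cm = 1.55×10^-8 Ω·m
Section 1: A_strand = π(3.3150e-05)² = 3.452e-09 m²; R₁ = ρL/(N·A_s) = (1.55×10^-8)(24.5)/(37×3.452e-09) = 2.973 Ω
Section 2: A = π(d/2)² = π(8.9500e-04 m)² = 2.516e-06 m²
R₂ = (1.55×10^-8)(13.5)/(2.516e-06) = 0.08315 Ω
R = R₁ + R₂ = 3.056 Ω
V = IR = 23.5 × 3.056 = 71.8 V

71.8 V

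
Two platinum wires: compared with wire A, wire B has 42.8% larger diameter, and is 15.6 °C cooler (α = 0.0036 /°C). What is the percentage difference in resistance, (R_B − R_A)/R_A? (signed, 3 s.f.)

-53.7%

R ∝ ρL/d² with ρ ∝ (1+αΔT), so R_B/R_A = (1 + 42.8/100)⁻² × (1 − 0.0036×15.6)
= 0.4904 × 0.9438 = 0.4628
(R_B − R_A)/R_A = 0.4628 − 1 = -53.7%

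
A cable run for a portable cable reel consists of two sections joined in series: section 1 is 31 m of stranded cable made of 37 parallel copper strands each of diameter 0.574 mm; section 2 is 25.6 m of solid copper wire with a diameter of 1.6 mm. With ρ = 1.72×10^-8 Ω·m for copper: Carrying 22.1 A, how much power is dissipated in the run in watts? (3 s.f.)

134 W

Section 1: A_strand = π(2.8700e-04)² = 2.588e-07 m²; R₁ = ρL/(N·A_s) = (1.72×10^-8)(31)/(37×2.588e-07) = 0.05569 Ω
Section 2: A = π(d/2)² = π(8.0000e-04 m)² = 2.011e-06 m²
R₂ = (1.72×10^-8)(25.6)/(2.011e-06) = 0.219 Ω
R = R₁ + R₂ = 0.2747 Ω
P = I²R = (22.1)² × 0.2747 = 134 W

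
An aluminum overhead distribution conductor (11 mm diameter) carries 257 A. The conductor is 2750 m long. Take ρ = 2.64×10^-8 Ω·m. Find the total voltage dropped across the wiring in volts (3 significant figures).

A = π(d/2)² = π(5.5000e-03 m)² = 9.503e-05 m²
R = ρL/A = (2.64×10^-8)(2750)/(9.503e-05) = 0.7639 Ω
V = IR = 257 × 0.7639 = 196 V

196 V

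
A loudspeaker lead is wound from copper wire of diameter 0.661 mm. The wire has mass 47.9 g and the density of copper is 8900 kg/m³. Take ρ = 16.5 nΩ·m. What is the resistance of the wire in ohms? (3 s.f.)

ρ = 16.5 nΩ·m = 1.65×10^-8 Ω·m
A = π(d/2)² = π(3.3050e-04 m)² = 3.4316e-07 m²
L = m/(density·A) = 0.0479/(8900×3.4316e-07) = 15.68 m
R = ρL/A = (1.65×10^-8)(15.68)/(3.4316e-07) = 0.754 Ω

0.754 Ω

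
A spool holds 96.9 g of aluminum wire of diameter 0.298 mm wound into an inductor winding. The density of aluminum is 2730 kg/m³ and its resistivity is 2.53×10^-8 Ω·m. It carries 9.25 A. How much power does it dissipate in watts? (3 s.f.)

A = π(d/2)² = π(1.4900e-04 m)² = 6.9746e-08 m²
L = m/(density·A) = 0.0969/(2730×6.9746e-08) = 508.9 m
R = ρL/A = (2.53×10^-8)(508.9)/(6.9746e-08) = 184.6 Ω
P = I²R = (9.25)² × 184.6 = 15800 W

15800 W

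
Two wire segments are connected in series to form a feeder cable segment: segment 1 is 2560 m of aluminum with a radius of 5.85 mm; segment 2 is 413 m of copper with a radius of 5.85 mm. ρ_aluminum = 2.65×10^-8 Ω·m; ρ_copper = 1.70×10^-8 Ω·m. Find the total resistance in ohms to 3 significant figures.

0.696 Ω

Segment 1: A = πr² = π(5.8500e-03 m)² = 1.075e-04 m²
R₁ = ρL/A = (2.65×10^-8)(2560)/(1.075e-04) = 0.631 Ω
R₂ = (1.70×10^-8)(413)/(1.075e-04) = 0.0653 Ω
R = R₁ + R₂ = 0.696 Ω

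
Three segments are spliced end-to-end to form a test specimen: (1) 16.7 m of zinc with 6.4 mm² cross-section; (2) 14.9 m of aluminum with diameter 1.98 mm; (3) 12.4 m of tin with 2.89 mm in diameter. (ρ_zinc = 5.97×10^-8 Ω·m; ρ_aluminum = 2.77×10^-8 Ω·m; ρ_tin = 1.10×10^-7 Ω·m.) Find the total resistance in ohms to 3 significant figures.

0.498 Ω

Seg 1: A = 6.4 mm² = 6.400e-06 m²
R_1 = (5.97×10^-8)(16.7)/(6.400e-06) = 0.1558 Ω
Seg 2: A = π(d/2)² = π(9.9000e-04 m)² = 3.079e-06 m²
R_2 = (2.77×10^-8)(14.9)/(3.079e-06) = 0.134 Ω
Seg 3: A = π(d/2)² = π(1.4450e-03 m)² = 6.560e-06 m²
R_3 = (1.10×10^-7)(12.4)/(6.560e-06) = 0.2079 Ω
R_total = R_1 + R_2 + R_3 = 0.498 Ω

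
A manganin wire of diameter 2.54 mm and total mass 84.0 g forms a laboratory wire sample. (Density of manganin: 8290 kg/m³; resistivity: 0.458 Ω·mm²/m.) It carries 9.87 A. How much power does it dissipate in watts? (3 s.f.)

ρ = 0.458 Ω·mm²/m = 4.58×10^-7 Ω·m
A = π(d/2)² = π(1.2700e-03 m)² = 5.0671e-06 m²
L = m/(density·A) = 0.084/(8290×5.0671e-06) = 2 m
R = ρL/A = (4.58×10^-7)(2)/(5.0671e-06) = 0.1807 Ω
P = I²R = (9.87)² × 0.1807 = 17.6 W

17.6 W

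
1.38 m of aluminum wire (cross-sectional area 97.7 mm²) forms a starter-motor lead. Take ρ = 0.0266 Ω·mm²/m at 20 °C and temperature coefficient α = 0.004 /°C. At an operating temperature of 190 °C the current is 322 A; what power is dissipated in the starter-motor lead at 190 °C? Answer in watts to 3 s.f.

65.4 W

ρ = 0.0266 Ω·mm²/m = 2.66×10^-8 Ω·m
A = 97.7 mm² = 9.770e-05 m²
R₍20₎ = ρL/A = (2.66×10^-8)(1.38)/(9.770e-05) = 3.757×10^-4 Ω
R₍190₎ = R₍20₎(1 + αΔT) = 3.757×10^-4 × (1 + 0.004×170) = 6.312×10^-4 Ω
P = I²R = (322)² × 6.312×10^-4 = 65.4 W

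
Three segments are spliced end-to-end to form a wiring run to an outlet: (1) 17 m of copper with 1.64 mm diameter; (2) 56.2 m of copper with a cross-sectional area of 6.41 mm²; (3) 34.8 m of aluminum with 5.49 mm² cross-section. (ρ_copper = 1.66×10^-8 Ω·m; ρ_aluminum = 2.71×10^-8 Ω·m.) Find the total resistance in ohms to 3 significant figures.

Seg 1: A = π(d/2)² = π(8.2000e-04 m)² = 2.112e-06 m²
R_1 = (1.66×10^-8)(17)/(2.112e-06) = 0.1336 Ω
Seg 2: A = 6.41 mm² = 6.410e-06 m²
R_2 = (1.66×10^-8)(56.2)/(6.410e-06) = 0.1455 Ω
Seg 3: A = 5.49 mm² = 5.490e-06 m²
R_3 = (2.71×10^-8)(34.8)/(5.490e-06) = 0.1718 Ω
R_total = R_1 + R_2 + R_3 = 0.451 Ω

0.451 Ω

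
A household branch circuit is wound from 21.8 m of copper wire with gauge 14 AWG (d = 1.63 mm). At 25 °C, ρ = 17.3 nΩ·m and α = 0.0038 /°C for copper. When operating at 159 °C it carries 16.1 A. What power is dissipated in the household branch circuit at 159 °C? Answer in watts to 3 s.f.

ρ = 17.3 nΩ·m = 1.73×10^-8 Ω·m
A = π(1.63/2 mm)² = π(8.1500e-04 m)² = 2.087e-06 m²
R₍25₎ = ρL/A = (1.73×10^-8)(21.8)/(2.087e-06) = 0.1807 Ω
R₍159₎ = R₍25₎(1 + αΔT) = 0.1807 × (1 + 0.0038×134) = 0.2728 Ω
P = I²R = (16.1)² × 0.2728 = 70.7 W

70.7 W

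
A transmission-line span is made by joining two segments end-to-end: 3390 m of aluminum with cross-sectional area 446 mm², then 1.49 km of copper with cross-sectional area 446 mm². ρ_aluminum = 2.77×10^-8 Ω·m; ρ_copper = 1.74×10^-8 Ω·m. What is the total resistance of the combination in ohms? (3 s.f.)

0.269 Ω

Segment 1: A = 446 mm² = 4.460e-04 m²
R₁ = ρL/A = (2.77×10^-8)(3390)/(4.460e-04) = 0.2105 Ω
R₂ = (1.74×10^-8)(1490)/(4.460e-04) = 0.05813 Ω
R = R₁ + R₂ = 0.269 Ω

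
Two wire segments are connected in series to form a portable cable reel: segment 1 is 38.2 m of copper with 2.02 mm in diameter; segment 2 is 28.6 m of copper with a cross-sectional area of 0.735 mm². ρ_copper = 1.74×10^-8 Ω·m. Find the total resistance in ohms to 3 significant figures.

Segment 1: A = π(d/2)² = π(1.0100e-03 m)² = 3.205e-06 m²
R₁ = ρL/A = (1.74×10^-8)(38.2)/(3.205e-06) = 0.2074 Ω
Segment 2: A = 0.735 mm² = 7.350e-07 m²
R₂ = (1.74×10^-8)(28.6)/(7.350e-07) = 0.6771 Ω
R = R₁ + R₂ = 0.884 Ω

0.884 Ω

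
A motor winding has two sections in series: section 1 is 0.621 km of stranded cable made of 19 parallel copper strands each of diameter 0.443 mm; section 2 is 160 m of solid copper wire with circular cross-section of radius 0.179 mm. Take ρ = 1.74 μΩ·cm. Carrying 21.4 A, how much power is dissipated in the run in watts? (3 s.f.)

ρ = 1.74 μΩ·cm = 1.74×10^-8 Ω·m
Section 1: A_strand = π(2.2150e-04)² = 1.541e-07 m²; R₁ = ρL/(N·A_s) = (1.74×10^-8)(621)/(19×1.541e-07) = 3.69 Ω
Section 2: A = πr² = π(1.7900e-04 m)² = 1.007e-07 m²
R₂ = (1.74×10^-8)(160)/(1.007e-07) = 27.66 Ω
R = R₁ + R₂ = 31.35 Ω
P = I²R = (21.4)² × 31.35 = 14400 W

14400 W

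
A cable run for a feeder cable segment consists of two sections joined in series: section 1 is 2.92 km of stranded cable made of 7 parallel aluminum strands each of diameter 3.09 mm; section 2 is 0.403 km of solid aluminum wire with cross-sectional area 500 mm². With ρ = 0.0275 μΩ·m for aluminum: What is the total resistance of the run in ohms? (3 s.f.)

ρ = 0.0275 μΩ·m = 2.75×10^-8 Ω·m
Section 1: A_strand = π(1.5450e-03)² = 7.499e-06 m²; R₁ = ρL/(N·A_s) = (2.75×10^-8)(2920)/(7×7.499e-06) = 1.53 Ω
Section 2: A = 500 mm² = 5.000e-04 m²
R₂ = (2.75×10^-8)(403)/(5.000e-04) = 0.02216 Ω
R = R₁ + R₂ = 1.55 Ω

1.55 Ω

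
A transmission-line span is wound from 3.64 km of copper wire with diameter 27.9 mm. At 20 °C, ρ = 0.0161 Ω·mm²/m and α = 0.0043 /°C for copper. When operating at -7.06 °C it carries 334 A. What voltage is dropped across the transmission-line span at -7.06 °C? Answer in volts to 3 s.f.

ρ = 0.0161 Ω·mm²/m = 1.61×10^-8 Ω·m
A = π(d/2)² = π(1.3950e-02 m)² = 6.114e-04 m²
R₍20₎ = ρL/A = (1.61×10^-8)(3640)/(6.114e-04) = 0.09586 Ω
R₍-7.06₎ = R₍20₎(1 + αΔT) = 0.09586 × (1 + 0.0043×-27.1) = 0.0847 Ω
V = IR = 334 × 0.0847 = 28.3 V

28.3 V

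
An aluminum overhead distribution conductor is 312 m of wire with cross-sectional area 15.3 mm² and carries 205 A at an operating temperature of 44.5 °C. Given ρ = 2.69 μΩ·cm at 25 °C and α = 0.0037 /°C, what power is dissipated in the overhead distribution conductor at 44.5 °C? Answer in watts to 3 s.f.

24700 W

ρ = 2.69 μΩ·cm = 2.69×10^-8 Ω·m
A = 15.3 mm² = 1.530e-05 m²
R₍25₎ = ρL/A = (2.69×10^-8)(312)/(1.530e-05) = 0.5485 Ω
R₍44.5₎ = R₍25₎(1 + αΔT) = 0.5485 × (1 + 0.0037×19.5) = 0.5881 Ω
P = I²R = (205)² × 0.5881 = 24700 W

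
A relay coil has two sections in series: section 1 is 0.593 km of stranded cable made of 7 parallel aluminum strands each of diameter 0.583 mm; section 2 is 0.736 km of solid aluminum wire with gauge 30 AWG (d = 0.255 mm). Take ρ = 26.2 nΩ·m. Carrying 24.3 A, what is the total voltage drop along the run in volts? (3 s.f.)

ρ = 26.2 nΩ·m = 2.62×10^-8 Ω·m
Section 1: A_strand = π(2.9150e-04)² = 2.669e-07 m²; R₁ = ρL/(N·A_s) = (2.62×10^-8)(593)/(7×2.669e-07) = 8.314 Ω
Section 2: A = π(0.255/2 mm)² = π(1.2750e-04 m)² = 5.107e-08 m²
R₂ = (2.62×10^-8)(736)/(5.107e-08) = 377.6 Ω
R = R₁ + R₂ = 385.9 Ω
V = IR = 24.3 × 385.9 = 9380 V

9380 V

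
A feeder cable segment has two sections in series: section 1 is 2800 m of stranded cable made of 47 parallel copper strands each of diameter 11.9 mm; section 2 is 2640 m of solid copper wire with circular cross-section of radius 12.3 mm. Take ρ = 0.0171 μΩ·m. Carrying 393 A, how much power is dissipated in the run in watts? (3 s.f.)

16100 W

ρ = 0.0171 μΩ·m = 1.71×10^-8 Ω·m
Section 1: A_strand = π(5.9500e-03)² = 1.112e-04 m²; R₁ = ρL/(N·A_s) = (1.71×10^-8)(2800)/(47×1.112e-04) = 0.00916 Ω
Section 2: A = πr² = π(1.2300e-02 m)² = 4.753e-04 m²
R₂ = (1.71×10^-8)(2640)/(4.753e-04) = 0.09498 Ω
R = R₁ + R₂ = 0.1041 Ω
P = I²R = (393)² × 0.1041 = 16100 W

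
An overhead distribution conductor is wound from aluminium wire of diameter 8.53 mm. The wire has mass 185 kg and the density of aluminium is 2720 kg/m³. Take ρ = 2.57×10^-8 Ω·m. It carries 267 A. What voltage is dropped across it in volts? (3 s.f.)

A = π(d/2)² = π(4.2650e-03 m)² = 5.7146e-05 m²
L = m/(density·A) = 185/(2720×5.7146e-05) = 1190 m
R = ρL/A = (2.57×10^-8)(1190)/(5.7146e-05) = 0.5353 Ω
V = IR = 267 × 0.5353 = 143 V

143 V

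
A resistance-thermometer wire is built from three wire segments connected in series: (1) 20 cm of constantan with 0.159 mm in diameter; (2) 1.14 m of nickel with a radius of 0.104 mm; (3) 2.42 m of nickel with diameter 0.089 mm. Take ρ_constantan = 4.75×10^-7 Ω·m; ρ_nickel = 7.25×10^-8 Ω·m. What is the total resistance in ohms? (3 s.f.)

35.4 Ω

Seg 1: A = π(d/2)² = π(7.9500e-05 m)² = 1.986e-08 m²
R_1 = (4.75×10^-7)(0.2)/(1.986e-08) = 4.785 Ω
Seg 2: A = πr² = π(1.0400e-04 m)² = 3.398e-08 m²
R_2 = (7.25×10^-8)(1.14)/(3.398e-08) = 2.432 Ω
Seg 3: A = π(d/2)² = π(4.4500e-05 m)² = 6.221e-09 m²
R_3 = (7.25×10^-8)(2.42)/(6.221e-09) = 28.2 Ω
R_total = R_1 + R_2 + R_3 = 35.4 Ω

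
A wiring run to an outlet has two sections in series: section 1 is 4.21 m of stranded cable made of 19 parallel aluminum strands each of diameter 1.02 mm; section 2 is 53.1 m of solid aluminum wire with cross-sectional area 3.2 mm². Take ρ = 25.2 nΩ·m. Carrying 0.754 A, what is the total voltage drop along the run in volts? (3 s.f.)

0.320 V

ρ = 25.2 nΩ·m = 2.52×10^-8 Ω·m
Section 1: A_strand = π(5.1000e-04)² = 8.171e-07 m²; R₁ = ρL/(N·A_s) = (2.52×10^-8)(4.21)/(19×8.171e-07) = 0.006833 Ω
Section 2: A = 3.2 mm² = 3.200e-06 m²
R₂ = (2.52×10^-8)(53.1)/(3.200e-06) = 0.4182 Ω
R = R₁ + R₂ = 0.425 Ω
V = IR = 0.754 × 0.425 = 0.320 V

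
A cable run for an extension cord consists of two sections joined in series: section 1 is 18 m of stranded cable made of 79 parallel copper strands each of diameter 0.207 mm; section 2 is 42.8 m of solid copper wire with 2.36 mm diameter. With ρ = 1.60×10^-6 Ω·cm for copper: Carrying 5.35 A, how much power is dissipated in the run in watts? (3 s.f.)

ρ = 1.60×10^-6 Ω·cm = 1.60×10^-8 Ω·m
Section 1: A_strand = π(1.0350e-04)² = 3.365e-08 m²; R₁ = ρL/(N·A_s) = (1.60×10^-8)(18)/(79×3.365e-08) = 0.1083 Ω
Section 2: A = π(d/2)² = π(1.1800e-03 m)² = 4.374e-06 m²
R₂ = (1.60×10^-8)(42.8)/(4.374e-06) = 0.1565 Ω
R = R₁ + R₂ = 0.2649 Ω
P = I²R = (5.35)² × 0.2649 = 7.58 W

7.58 W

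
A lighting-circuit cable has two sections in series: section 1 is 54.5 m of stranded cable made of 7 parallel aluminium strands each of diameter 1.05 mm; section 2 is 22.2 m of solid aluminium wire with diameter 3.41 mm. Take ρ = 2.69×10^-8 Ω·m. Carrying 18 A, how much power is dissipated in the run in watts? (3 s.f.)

99.6 W

Section 1: A_strand = π(5.2500e-04)² = 8.659e-07 m²; R₁ = ρL/(N·A_s) = (2.69×10^-8)(54.5)/(7×8.659e-07) = 0.2419 Ω
Section 2: A = π(d/2)² = π(1.7050e-03 m)² = 9.133e-06 m²
R₂ = (2.69×10^-8)(22.2)/(9.133e-06) = 0.06539 Ω
R = R₁ + R₂ = 0.3073 Ω
P = I²R = (18)² × 0.3073 = 99.6 W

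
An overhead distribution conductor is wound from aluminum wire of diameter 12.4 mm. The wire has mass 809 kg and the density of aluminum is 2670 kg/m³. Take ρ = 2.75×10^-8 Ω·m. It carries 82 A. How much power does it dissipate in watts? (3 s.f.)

A = π(d/2)² = π(6.2000e-03 m)² = 1.2076e-04 m²
L = m/(density·A) = 809/(2670×1.2076e-04) = 2509 m
R = ρL/A = (2.75×10^-8)(2509)/(1.2076e-04) = 0.5714 Ω
P = I²R = (82)² × 0.5714 = 3840 W

3840 W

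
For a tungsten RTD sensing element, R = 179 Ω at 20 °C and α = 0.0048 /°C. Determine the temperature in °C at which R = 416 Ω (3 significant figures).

296 °C

R = R₀(1 + α(T − T₀)) ⇒ T = T₀ + (R/R₀ − 1)/α
T = 20 + (416/179 − 1)/0.0048 = 20 + (1.324)/0.0048 = 296 °C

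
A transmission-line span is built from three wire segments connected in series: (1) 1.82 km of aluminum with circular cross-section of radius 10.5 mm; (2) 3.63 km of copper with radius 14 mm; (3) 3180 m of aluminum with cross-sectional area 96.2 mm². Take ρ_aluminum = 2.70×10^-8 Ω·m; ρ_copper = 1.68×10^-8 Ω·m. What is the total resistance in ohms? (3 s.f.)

1.13 Ω

Seg 1: A = πr² = π(1.0500e-02 m)² = 3.464e-04 m²
R_1 = (2.70×10^-8)(1820)/(3.464e-04) = 0.1419 Ω
Seg 2: A = πr² = π(1.4000e-02 m)² = 6.158e-04 m²
R_2 = (1.68×10^-8)(3630)/(6.158e-04) = 0.09904 Ω
Seg 3: A = 96.2 mm² = 9.620e-05 m²
R_3 = (2.70×10^-8)(3180)/(9.620e-05) = 0.8925 Ω
R_total = R_1 + R_2 + R_3 = 1.13 Ω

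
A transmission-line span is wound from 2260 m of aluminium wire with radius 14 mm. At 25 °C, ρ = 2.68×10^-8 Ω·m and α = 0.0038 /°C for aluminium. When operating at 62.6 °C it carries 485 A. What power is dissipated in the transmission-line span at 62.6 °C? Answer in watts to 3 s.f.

A = πr² = π(1.4000e-02 m)² = 6.158e-04 m²
R₍25₎ = ρL/A = (2.68×10^-8)(2260)/(6.158e-04) = 0.09836 Ω
R₍62.6₎ = R₍25₎(1 + αΔT) = 0.09836 × (1 + 0.0038×37.6) = 0.1124 Ω
P = I²R = (485)² × 0.1124 = 26400 W

26400 W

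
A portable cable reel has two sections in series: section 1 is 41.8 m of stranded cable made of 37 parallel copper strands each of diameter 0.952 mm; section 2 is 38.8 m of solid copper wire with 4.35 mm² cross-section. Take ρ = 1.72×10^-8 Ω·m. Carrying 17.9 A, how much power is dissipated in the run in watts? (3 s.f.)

57.9 W

Section 1: A_strand = π(4.7600e-04)² = 7.118e-07 m²; R₁ = ρL/(N·A_s) = (1.72×10^-8)(41.8)/(37×7.118e-07) = 0.0273 Ω
Section 2: A = 4.35 mm² = 4.350e-06 m²
R₂ = (1.72×10^-8)(38.8)/(4.350e-06) = 0.1534 Ω
R = R₁ + R₂ = 0.1807 Ω
P = I²R = (17.9)² × 0.1807 = 57.9 W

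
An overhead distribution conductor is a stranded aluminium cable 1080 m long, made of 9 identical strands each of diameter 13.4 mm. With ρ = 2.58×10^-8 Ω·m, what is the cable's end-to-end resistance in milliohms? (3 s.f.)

A_strand = π(6.7000e-03 m)² = 1.410e-04 m²
R_strand = ρL/A = (2.58×10^-8)(1080)/(1.410e-04) = 0.1976 Ω
R_total = R_strand/N = 0.1976/9 = 22.0 mΩ

22.0 mΩ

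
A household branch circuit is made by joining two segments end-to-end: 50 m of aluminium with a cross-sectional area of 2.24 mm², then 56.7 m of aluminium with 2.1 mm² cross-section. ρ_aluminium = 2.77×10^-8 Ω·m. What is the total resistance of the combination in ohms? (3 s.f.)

1.37 Ω

Segment 1: A = 2.24 mm² = 2.240e-06 m²
R₁ = ρL/A = (2.77×10^-8)(50)/(2.240e-06) = 0.6183 Ω
Segment 2: A = 2.1 mm² = 2.100e-06 m²
R₂ = (2.77×10^-8)(56.7)/(2.100e-06) = 0.7479 Ω
R = R₁ + R₂ = 1.37 Ω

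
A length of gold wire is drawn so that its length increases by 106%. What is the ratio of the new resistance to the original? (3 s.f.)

4.24

k = 1 + 106/100 = 2.06; volume constant ⇒ A' = A/k, so R' = k²R.
Factor = 4.24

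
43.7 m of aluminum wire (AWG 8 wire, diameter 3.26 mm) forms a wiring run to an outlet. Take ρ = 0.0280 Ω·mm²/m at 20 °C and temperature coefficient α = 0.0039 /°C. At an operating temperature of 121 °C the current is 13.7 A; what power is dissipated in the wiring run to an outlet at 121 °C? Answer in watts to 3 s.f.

ρ = 0.0280 Ω·mm²/m = 2.80×10^-8 Ω·m
A = π(3.26/2 mm)² = π(1.6300e-03 m)² = 8.347e-06 m²
R₍20₎ = ρL/A = (2.80×10^-8)(43.7)/(8.347e-06) = 0.1466 Ω
R₍121₎ = R₍20₎(1 + αΔT) = 0.1466 × (1 + 0.0039×101) = 0.2043 Ω
P = I²R = (13.7)² × 0.2043 = 38.4 W

38.4 W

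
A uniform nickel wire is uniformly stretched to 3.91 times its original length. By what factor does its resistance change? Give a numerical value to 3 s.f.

15.3

Volume constant ⇒ A' = A/k with k = 3.91. R' = ρ(kL)/(A/k) = k²R.
Factor = 15.3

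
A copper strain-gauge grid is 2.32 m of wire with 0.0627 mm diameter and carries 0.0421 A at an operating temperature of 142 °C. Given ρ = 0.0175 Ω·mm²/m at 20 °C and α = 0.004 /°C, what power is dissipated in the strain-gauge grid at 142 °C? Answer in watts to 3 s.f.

0.0347 W

ρ = 0.0175 Ω·mm²/m = 1.75×10^-8 Ω·m
A = π(d/2)² = π(3.1350e-05 m)² = 3.088e-09 m²
R₍20₎ = ρL/A = (1.75×10^-8)(2.32)/(3.088e-09) = 13.15 Ω
R₍142₎ = R₍20₎(1 + αΔT) = 13.15 × (1 + 0.004×122) = 19.57 Ω
P = I²R = (0.0421)² × 19.57 = 0.0347 W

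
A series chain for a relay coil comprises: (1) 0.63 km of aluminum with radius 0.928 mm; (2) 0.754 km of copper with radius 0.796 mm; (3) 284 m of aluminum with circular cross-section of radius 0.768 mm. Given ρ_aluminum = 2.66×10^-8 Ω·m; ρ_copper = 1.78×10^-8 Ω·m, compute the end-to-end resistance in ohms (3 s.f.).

Seg 1: A = πr² = π(9.2800e-04 m)² = 2.705e-06 m²
R_1 = (2.66×10^-8)(630)/(2.705e-06) = 6.194 Ω
Seg 2: A = πr² = π(7.9600e-04 m)² = 1.991e-06 m²
R_2 = (1.78×10^-8)(754)/(1.991e-06) = 6.742 Ω
Seg 3: A = πr² = π(7.6800e-04 m)² = 1.853e-06 m²
R_3 = (2.66×10^-8)(284)/(1.853e-06) = 4.077 Ω
R_total = R_1 + R_2 + R_3 = 17.0 Ω

17.0 Ω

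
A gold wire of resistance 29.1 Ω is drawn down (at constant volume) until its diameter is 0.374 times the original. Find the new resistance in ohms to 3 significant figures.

Volume constant ⇒ L' = L/r² with r = 0.374. R' = ρL'/A' = ρ(L/r²)/(πr²d₀²/4) = R/r⁴.
R' = 51.11 × 29.1 = 1490 Ω

1490 Ω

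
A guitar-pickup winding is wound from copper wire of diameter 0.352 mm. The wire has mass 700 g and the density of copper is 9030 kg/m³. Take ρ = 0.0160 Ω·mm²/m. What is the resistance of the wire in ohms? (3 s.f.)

ρ = 0.0160 Ω·mm²/m = 1.60×10^-8 Ω·m
A = π(d/2)² = π(1.7600e-04 m)² = 9.7314e-08 m²
L = m/(density·A) = 0.7/(9030×9.7314e-08) = 796.6 m
R = ρL/A = (1.60×10^-8)(796.6)/(9.7314e-08) = 131 Ω

131 Ω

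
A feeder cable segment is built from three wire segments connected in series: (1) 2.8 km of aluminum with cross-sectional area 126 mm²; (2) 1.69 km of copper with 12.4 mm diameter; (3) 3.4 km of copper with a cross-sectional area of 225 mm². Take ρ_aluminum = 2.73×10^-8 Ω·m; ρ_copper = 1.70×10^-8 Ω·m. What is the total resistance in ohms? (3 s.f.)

Seg 1: A = 126 mm² = 1.260e-04 m²
R_1 = (2.73×10^-8)(2800)/(1.260e-04) = 0.6067 Ω
Seg 2: A = π(d/2)² = π(6.2000e-03 m)² = 1.208e-04 m²
R_2 = (1.70×10^-8)(1690)/(1.208e-04) = 0.2379 Ω
Seg 3: A = 225 mm² = 2.250e-04 m²
R_3 = (1.70×10^-8)(3400)/(2.250e-04) = 0.2569 Ω
R_total = R_1 + R_2 + R_3 = 1.10 Ω

1.10 Ω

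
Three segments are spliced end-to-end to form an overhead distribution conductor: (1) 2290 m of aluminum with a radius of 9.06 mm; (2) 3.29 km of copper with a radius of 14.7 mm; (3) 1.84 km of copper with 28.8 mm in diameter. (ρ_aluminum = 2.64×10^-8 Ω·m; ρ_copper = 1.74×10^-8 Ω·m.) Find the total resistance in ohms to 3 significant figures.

Seg 1: A = πr² = π(9.0600e-03 m)² = 2.579e-04 m²
R_1 = (2.64×10^-8)(2290)/(2.579e-04) = 0.2344 Ω
Seg 2: A = πr² = π(1.4700e-02 m)² = 6.789e-04 m²
R_2 = (1.74×10^-8)(3290)/(6.789e-04) = 0.08433 Ω
Seg 3: A = π(d/2)² = π(1.4400e-02 m)² = 6.514e-04 m²
R_3 = (1.74×10^-8)(1840)/(6.514e-04) = 0.04915 Ω
R_total = R_1 + R_2 + R_3 = 0.368 Ω

0.368 Ω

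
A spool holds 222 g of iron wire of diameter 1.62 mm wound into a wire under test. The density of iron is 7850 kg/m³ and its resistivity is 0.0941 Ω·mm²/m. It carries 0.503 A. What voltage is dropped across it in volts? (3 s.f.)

0.315 V

ρ = 0.0941 Ω·mm²/m = 9.41×10^-8 Ω·m
A = π(d/2)² = π(8.1000e-04 m)² = 2.0612e-06 m²
L = m/(density·A) = 0.222/(7850×2.0612e-06) = 13.72 m
R = ρL/A = (9.41×10^-8)(13.72)/(2.0612e-06) = 0.6264 Ω
V = IR = 0.503 × 0.6264 = 0.315 V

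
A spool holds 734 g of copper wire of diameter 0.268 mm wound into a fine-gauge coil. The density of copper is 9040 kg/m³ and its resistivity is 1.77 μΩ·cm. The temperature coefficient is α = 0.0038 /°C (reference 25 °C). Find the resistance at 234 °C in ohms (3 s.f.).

ρ = 1.77 μΩ·cm = 1.77×10^-8 Ω·m
A = π(d/2)² = π(1.3400e-04 m)² = 5.6410e-08 m²
L = m/(density·A) = 0.734/(9040×5.6410e-08) = 1439 m
R = ρL/A = (1.77×10^-8)(1439)/(5.6410e-08) = 451.6 Ω
R(234 °C) = 451.6 × (1 + 0.0038×209) = 810 Ω

810 Ω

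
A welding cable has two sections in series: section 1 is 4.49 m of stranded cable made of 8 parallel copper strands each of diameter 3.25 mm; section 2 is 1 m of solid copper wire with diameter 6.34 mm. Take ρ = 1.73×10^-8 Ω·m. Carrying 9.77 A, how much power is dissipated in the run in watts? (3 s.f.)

0.164 W

Section 1: A_strand = π(1.6250e-03)² = 8.296e-06 m²; R₁ = ρL/(N·A_s) = (1.73×10^-8)(4.49)/(8×8.296e-06) = 0.00117 Ω
Section 2: A = π(d/2)² = π(3.1700e-03 m)² = 3.157e-05 m²
R₂ = (1.73×10^-8)(1)/(3.157e-05) = 5.480×10^-4 Ω
R = R₁ + R₂ = 0.001718 Ω
P = I²R = (9.77)² × 0.001718 = 0.164 W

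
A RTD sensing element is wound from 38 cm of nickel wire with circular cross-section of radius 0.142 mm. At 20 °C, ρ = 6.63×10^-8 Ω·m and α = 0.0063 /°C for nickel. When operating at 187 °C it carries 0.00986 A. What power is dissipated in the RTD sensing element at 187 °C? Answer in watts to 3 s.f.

A = πr² = π(1.4200e-04 m)² = 6.335e-08 m²
R₍20₎ = ρL/A = (6.63×10^-8)(0.38)/(6.335e-08) = 0.3977 Ω
R₍187₎ = R₍20₎(1 + αΔT) = 0.3977 × (1 + 0.0063×167) = 0.8161 Ω
P = I²R = (0.00986)² × 0.8161 = 7.93×10^-5 W

7.93×10^-5 W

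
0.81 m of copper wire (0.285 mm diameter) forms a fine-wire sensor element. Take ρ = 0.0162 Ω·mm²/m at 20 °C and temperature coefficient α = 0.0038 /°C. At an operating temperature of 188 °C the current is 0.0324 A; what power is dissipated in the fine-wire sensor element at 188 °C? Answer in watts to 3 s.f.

ρ = 0.0162 Ω·mm²/m = 1.62×10^-8 Ω·m
A = π(d/2)² = π(1.4250e-04 m)² = 6.379e-08 m²
R₍20₎ = ρL/A = (1.62×10^-8)(0.81)/(6.379e-08) = 0.2057 Ω
R₍188₎ = R₍20₎(1 + αΔT) = 0.2057 × (1 + 0.0038×168) = 0.337 Ω
P = I²R = (0.0324)² × 0.337 = 3.54×10^-4 W

3.54×10^-4 W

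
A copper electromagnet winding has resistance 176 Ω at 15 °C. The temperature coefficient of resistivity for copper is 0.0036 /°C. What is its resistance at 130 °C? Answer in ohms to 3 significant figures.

ΔT = 130 − 15 = 115 °C
R = R₀(1 + αΔT) = 176 × (1 + 0.0036×115) = 176 × 1.414 = 249 Ω

249 Ω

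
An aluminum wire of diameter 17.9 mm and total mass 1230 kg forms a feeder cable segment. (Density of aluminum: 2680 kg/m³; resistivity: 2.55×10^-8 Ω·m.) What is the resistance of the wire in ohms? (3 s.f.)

A = π(d/2)² = π(8.9500e-03 m)² = 2.5165e-04 m²
L = m/(density·A) = 1230/(2680×2.5165e-04) = 1824 m
R = ρL/A = (2.55×10^-8)(1824)/(2.5165e-04) = 0.185 Ω

0.185 Ω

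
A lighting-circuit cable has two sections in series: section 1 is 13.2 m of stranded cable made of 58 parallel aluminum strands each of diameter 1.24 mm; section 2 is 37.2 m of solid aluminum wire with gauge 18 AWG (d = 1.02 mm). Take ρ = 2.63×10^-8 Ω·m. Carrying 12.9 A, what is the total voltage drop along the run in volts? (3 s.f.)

15.5 V

Section 1: A_strand = π(6.2000e-04)² = 1.208e-06 m²; R₁ = ρL/(N·A_s) = (2.63×10^-8)(13.2)/(58×1.208e-06) = 0.004956 Ω
Section 2: A = π(1.02/2 mm)² = π(5.1000e-04 m)² = 8.171e-07 m²
R₂ = (2.63×10^-8)(37.2)/(8.171e-07) = 1.197 Ω
R = R₁ + R₂ = 1.202 Ω
V = IR = 12.9 × 1.202 = 15.5 V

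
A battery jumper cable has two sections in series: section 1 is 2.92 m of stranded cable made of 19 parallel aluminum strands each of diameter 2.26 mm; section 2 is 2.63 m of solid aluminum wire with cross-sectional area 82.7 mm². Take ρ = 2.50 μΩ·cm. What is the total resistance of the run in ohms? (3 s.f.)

0.00175 Ω

ρ = 2.50 μΩ·cm = 2.50×10^-8 Ω·m
Section 1: A_strand = π(1.1300e-03)² = 4.011e-06 m²; R₁ = ρL/(N·A_s) = (2.50×10^-8)(2.92)/(19×4.011e-06) = 9.578×10^-4 Ω
Section 2: A = 82.7 mm² = 8.270e-05 m²
R₂ = (2.50×10^-8)(2.63)/(8.270e-05) = 7.950×10^-4 Ω
R = R₁ + R₂ = 0.00175 Ω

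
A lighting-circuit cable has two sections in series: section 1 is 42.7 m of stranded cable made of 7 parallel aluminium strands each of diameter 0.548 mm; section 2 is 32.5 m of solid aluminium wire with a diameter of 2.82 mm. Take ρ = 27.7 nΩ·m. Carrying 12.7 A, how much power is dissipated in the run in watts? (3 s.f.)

ρ = 27.7 nΩ·m = 2.77×10^-8 Ω·m
Section 1: A_strand = π(2.7400e-04)² = 2.359e-07 m²; R₁ = ρL/(N·A_s) = (2.77×10^-8)(42.7)/(7×2.359e-07) = 0.7164 Ω
Section 2: A = π(d/2)² = π(1.4100e-03 m)² = 6.246e-06 m²
R₂ = (2.77×10^-8)(32.5)/(6.246e-06) = 0.1441 Ω
R = R₁ + R₂ = 0.8605 Ω
P = I²R = (12.7)² × 0.8605 = 139 W

139 W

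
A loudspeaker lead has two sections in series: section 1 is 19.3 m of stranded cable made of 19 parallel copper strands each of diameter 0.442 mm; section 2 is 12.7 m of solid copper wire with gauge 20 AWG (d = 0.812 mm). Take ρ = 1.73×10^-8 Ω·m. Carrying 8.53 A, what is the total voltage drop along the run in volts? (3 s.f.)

4.60 V

Section 1: A_strand = π(2.2100e-04)² = 1.534e-07 m²; R₁ = ρL/(N·A_s) = (1.73×10^-8)(19.3)/(19×1.534e-07) = 0.1145 Ω
Section 2: A = π(0.812/2 mm)² = π(4.0600e-04 m)² = 5.178e-07 m²
R₂ = (1.73×10^-8)(12.7)/(5.178e-07) = 0.4243 Ω
R = R₁ + R₂ = 0.5388 Ω
V = IR = 8.53 × 0.5388 = 4.60 V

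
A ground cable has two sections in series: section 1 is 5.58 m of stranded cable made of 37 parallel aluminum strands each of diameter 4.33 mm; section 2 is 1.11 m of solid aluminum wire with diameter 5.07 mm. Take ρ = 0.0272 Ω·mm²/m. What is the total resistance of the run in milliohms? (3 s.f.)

ρ = 0.0272 Ω·mm²/m = 2.72×10^-8 Ω·m
Section 1: A_strand = π(2.1650e-03)² = 1.473e-05 m²; R₁ = ρL/(N·A_s) = (2.72×10^-8)(5.58)/(37×1.473e-05) = 2.786×10^-4 Ω
Section 2: A = π(d/2)² = π(2.5350e-03 m)² = 2.019e-05 m²
R₂ = (2.72×10^-8)(1.11)/(2.019e-05) = 0.001495 Ω
R = R₁ + R₂ = 1.77 mΩ

1.77 mΩ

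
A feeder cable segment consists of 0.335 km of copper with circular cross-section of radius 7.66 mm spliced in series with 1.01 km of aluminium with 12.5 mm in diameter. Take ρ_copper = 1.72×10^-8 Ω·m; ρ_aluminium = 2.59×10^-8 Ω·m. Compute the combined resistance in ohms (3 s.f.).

Segment 1: A = πr² = π(7.6600e-03 m)² = 1.843e-04 m²
R₁ = ρL/A = (1.72×10^-8)(335)/(1.843e-04) = 0.03126 Ω
Segment 2: A = π(d/2)² = π(6.2500e-03 m)² = 1.227e-04 m²
R₂ = (2.59×10^-8)(1010)/(1.227e-04) = 0.2132 Ω
R = R₁ + R₂ = 0.244 Ω

0.244 Ω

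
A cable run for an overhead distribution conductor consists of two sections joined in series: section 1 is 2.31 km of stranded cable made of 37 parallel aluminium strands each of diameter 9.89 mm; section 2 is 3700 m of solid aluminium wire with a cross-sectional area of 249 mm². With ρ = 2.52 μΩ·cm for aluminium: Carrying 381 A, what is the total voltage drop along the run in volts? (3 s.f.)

150 V

ρ = 2.52 μΩ·cm = 2.52×10^-8 Ω·m
Section 1: A_strand = π(4.9450e-03)² = 7.682e-05 m²; R₁ = ρL/(N·A_s) = (2.52×10^-8)(2310)/(37×7.682e-05) = 0.02048 Ω
Section 2: A = 249 mm² = 2.490e-04 m²
R₂ = (2.52×10^-8)(3700)/(2.490e-04) = 0.3745 Ω
R = R₁ + R₂ = 0.3949 Ω
V = IR = 381 × 0.3949 = 150 V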